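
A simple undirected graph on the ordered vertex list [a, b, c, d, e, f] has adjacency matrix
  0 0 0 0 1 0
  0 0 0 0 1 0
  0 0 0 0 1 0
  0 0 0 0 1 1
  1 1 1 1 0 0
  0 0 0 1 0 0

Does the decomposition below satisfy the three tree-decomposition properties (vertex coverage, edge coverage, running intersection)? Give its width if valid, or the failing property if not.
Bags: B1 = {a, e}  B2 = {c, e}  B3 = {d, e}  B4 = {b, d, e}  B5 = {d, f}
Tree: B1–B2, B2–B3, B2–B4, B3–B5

A tree decomposition must satisfy three properties: every vertex lies in some bag; for every edge, both endpoints lie together in some bag; and for every vertex, the bags containing it form a connected subtree. Here bags containing vertex d are not connected in the tree, so the decomposition is invalid.

No — bags containing vertex d are not connected in the tree.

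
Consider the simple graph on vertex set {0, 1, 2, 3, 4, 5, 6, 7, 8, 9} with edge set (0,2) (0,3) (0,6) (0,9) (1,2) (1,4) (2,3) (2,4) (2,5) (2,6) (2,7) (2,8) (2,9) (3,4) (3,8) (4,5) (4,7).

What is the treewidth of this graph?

A width-2 tree decomposition is:
Bags: B1 = {2, 4, 7}  B2 = {2, 3, 4}  B3 = {0, 2, 3}  B4 = {2, 4, 5}  B5 = {0, 2, 6}  B6 = {2, 3, 8}  B7 = {1, 2, 4}  B8 = {0, 2, 9}
Tree: B1–B2, B2–B3, B2–B4, B3–B5, B2–B6, B1–B7, B3–B8
Every bag has size at most 3, so the width is 3 − 1 = 2 and tw(G) ≤ 2. For the lower bound, the 3 vertices {0, 2, 9} are pairwise adjacent, and any tree decomposition puts a clique entirely inside one bag — forcing width ≥ 2. Combining the bounds, tw(G) = 2.

2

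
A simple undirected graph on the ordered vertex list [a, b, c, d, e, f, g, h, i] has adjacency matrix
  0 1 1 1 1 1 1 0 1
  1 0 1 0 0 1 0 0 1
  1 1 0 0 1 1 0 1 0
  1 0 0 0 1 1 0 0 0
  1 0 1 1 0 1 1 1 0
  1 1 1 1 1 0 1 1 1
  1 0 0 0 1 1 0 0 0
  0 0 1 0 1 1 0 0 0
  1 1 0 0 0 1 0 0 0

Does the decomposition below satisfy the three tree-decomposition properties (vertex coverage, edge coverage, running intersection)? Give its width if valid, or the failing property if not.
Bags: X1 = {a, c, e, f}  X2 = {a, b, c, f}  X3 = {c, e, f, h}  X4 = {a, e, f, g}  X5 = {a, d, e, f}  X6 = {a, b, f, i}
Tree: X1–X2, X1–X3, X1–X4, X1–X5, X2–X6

Yes; width 3.

Every vertex of G appears in some bag (union = {a, b, c, d, e, f, g, h, i}); every edge is covered by a bag; and for each vertex v the set of bags containing v is connected in the bag tree. The decomposition is therefore valid. The largest bag has 4 vertices, so the width is 3.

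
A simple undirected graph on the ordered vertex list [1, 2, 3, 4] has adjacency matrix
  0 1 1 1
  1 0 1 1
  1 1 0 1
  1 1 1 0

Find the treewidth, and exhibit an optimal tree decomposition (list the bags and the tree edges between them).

Treewidth 3.
Bags: B1 = {1, 2, 3, 4}
Tree: (single bag)

A single bag containing all 4 vertices is trivially a valid decomposition of width 3. For the lower bound, the 4 vertices {1, 2, 3, 4} are pairwise adjacent, and any tree decomposition puts a clique entirely inside one bag — forcing width ≥ 3. Therefore the treewidth is 3.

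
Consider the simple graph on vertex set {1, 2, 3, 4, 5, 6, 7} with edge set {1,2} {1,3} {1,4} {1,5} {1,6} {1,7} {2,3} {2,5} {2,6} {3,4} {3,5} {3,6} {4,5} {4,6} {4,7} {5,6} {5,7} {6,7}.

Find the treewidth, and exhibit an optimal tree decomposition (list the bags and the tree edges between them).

Treewidth 4.
One such decomposition:
Bags: B1 = {1, 3, 4, 5, 6}  B2 = {1, 2, 3, 5, 6}  B3 = {1, 4, 5, 6, 7}
Tree: B1–B2, B1–B3

The largest bag has 5 vertices, giving width 4; this decomposition certifies tw(G) ≤ 4. Conversely, {1, 2, 3, 5, 6} is a clique of size 5, and the vertices of any clique must share a bag in every tree decomposition; so some bag has ≥ 5 vertices and tw(G) ≥ 4. The upper and lower bounds meet at 4, so that is the treewidth.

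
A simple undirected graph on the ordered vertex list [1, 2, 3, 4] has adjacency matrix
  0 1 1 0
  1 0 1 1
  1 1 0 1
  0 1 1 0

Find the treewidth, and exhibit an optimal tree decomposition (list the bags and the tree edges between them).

Treewidth 2.
One optimal decomposition is:
Bags: B1 = {1, 2, 3}  B2 = {2, 3, 4}
Tree: B1–B2

The largest bag has 3 vertices, giving width 2; this decomposition certifies tw(G) ≤ 2. Conversely, {1, 2, 3} is a clique of size 3, and the vertices of any clique must share a bag in every tree decomposition; so some bag has ≥ 3 vertices and tw(G) ≥ 2. Hence tw(G) = 2 exactly.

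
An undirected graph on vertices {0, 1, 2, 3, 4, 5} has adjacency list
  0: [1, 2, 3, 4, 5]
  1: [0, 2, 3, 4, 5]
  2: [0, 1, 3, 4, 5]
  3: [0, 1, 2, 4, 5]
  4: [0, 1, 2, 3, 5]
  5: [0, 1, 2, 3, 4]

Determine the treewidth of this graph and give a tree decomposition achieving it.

A single bag containing all 6 vertices is trivially a valid decomposition of width 5. On the other hand G contains the 6-clique {0, 1, 2, 3, 4, 5}. A clique must lie in a single bag of any decomposition, so no decomposition can have width below 5. Hence tw(G) = 5 exactly.

Treewidth 5.
Bags: B1 = {0, 1, 2, 3, 4, 5}
Tree: (single bag)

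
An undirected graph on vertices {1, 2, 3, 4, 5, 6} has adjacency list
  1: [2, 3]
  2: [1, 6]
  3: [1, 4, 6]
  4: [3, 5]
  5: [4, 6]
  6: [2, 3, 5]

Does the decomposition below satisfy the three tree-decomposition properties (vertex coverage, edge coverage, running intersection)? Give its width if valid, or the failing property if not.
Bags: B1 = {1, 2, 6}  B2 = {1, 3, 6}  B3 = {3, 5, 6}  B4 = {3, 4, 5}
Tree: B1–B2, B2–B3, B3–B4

Every vertex of G appears in some bag (union = {1, 2, 3, 4, 5, 6}); every edge is covered by a bag; and for each vertex v the set of bags containing v is connected in the bag tree. The decomposition is therefore valid. The largest bag has 3 vertices, so the width is 2.

Yes; width 2.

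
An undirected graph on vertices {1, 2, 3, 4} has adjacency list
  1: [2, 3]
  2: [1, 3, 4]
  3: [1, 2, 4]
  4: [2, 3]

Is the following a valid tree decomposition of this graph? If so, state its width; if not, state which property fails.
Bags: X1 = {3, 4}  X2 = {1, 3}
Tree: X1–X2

No — vertex 2 appears in no bag.

A tree decomposition must satisfy three properties: every vertex lies in some bag; for every edge, both endpoints lie together in some bag; and for every vertex, the bags containing it form a connected subtree. Here vertex 2 appears in no bag, so the decomposition is invalid.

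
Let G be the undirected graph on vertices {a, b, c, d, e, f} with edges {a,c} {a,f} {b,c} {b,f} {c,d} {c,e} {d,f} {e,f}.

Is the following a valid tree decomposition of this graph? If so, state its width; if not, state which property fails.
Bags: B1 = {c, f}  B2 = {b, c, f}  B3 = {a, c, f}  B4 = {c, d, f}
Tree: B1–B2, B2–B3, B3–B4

No — vertex e appears in no bag.

A tree decomposition must satisfy three properties: every vertex lies in some bag; for every edge, both endpoints lie together in some bag; and for every vertex, the bags containing it form a connected subtree. Here vertex e appears in no bag, so the decomposition is invalid.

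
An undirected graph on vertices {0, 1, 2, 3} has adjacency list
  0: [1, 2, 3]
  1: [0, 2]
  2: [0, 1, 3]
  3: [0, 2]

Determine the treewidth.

2

A width-2 tree decomposition is:
Bags: B1 = {0, 1, 2}  B2 = {0, 2, 3}
Tree: B1–B2
The largest bag has 3 vertices, giving width 2; this decomposition certifies tw(G) ≤ 2. For the lower bound, the 3 vertices {0, 1, 2} are pairwise adjacent, and any tree decomposition puts a clique entirely inside one bag — forcing width ≥ 2. Therefore the treewidth is 2.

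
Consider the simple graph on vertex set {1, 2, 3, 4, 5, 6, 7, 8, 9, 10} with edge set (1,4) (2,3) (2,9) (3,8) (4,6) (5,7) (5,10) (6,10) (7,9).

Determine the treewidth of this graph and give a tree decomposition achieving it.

Treewidth 1.
One optimal decomposition is:
Bags: B1 = {1, 4}  B2 = {4, 6}  B3 = {6, 10}  B4 = {5, 10}  B5 = {5, 7}  B6 = {7, 9}  B7 = {2, 9}  B8 = {2, 3}  B9 = {3, 8}
Tree: B1–B2, B2–B3, B3–B4, B4–B5, B5–B6, B6–B7, B7–B8, B8–B9

Each bag holds 2 vertices, so the decomposition has width 1, which upper-bounds the treewidth. Any graph with an edge has treewidth ≥ 1, and G has the edge 1–4. The upper and lower bounds meet at 1, so that is the treewidth.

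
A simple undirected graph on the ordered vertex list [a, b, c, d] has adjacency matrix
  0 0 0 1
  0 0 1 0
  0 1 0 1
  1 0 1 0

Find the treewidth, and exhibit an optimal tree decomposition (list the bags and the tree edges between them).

Treewidth 1.
One optimal decomposition is:
Bags: B1 = {c, d}  B2 = {b, c}  B3 = {a, d}
Tree: B1–B2, B1–B3

Every bag has size at most 2, so the width is 2 − 1 = 1 and tw(G) ≤ 1. Any graph with an edge has treewidth ≥ 1, and G has the edge d–c. Hence tw(G) = 1 exactly.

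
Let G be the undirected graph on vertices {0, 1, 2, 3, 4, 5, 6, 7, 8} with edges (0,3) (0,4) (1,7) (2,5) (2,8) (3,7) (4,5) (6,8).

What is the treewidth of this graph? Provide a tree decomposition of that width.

The largest bag has 2 vertices, giving width 1; this decomposition certifies tw(G) ≤ 1. Any graph with an edge has treewidth ≥ 1, and G has the edge 6–8. Hence tw(G) = 1 exactly.

Treewidth 1.
One such decomposition:
Bags: B1 = {6, 8}  B2 = {2, 8}  B3 = {2, 5}  B4 = {4, 5}  B5 = {0, 4}  B6 = {0, 3}  B7 = {3, 7}  B8 = {1, 7}
Tree: B1–B2, B2–B3, B3–B4, B4–B5, B5–B6, B6–B7, B7–B8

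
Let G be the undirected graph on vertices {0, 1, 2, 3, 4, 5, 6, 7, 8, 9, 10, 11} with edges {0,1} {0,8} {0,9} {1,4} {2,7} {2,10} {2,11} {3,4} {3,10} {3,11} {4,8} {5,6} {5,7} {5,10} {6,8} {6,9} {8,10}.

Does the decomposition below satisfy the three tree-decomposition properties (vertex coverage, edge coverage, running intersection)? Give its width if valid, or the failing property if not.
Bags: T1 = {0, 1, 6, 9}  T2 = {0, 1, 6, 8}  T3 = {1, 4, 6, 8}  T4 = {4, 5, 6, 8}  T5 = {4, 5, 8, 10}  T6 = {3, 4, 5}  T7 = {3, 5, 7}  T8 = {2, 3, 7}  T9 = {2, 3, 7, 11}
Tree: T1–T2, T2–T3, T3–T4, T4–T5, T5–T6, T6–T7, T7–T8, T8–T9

A tree decomposition must satisfy three properties: every vertex lies in some bag; for every edge, both endpoints lie together in some bag; and for every vertex, the bags containing it form a connected subtree. Here edge (10,3) lies in no bag, so the decomposition is invalid.

No — edge (10,3) lies in no bag.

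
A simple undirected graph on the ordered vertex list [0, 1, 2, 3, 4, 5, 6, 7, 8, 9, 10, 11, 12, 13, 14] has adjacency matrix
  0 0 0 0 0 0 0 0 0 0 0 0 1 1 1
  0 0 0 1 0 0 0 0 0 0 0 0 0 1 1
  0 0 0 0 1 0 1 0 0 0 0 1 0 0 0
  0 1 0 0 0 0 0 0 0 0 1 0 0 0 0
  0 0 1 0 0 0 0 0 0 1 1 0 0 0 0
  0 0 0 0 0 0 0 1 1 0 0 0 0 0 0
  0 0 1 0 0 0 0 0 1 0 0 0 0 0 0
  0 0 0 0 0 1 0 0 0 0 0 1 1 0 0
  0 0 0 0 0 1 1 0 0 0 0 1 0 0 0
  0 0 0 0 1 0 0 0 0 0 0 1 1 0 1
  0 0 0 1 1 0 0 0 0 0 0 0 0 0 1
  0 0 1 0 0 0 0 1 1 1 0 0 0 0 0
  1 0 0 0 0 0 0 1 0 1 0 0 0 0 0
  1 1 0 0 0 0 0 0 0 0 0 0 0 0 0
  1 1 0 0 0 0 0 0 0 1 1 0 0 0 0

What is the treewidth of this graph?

A width-3 tree decomposition is:
Bags: B1 = {2, 5, 6, 8}  B2 = {2, 5, 8, 11}  B3 = {2, 5, 7, 11}  B4 = {2, 4, 7, 11}  B5 = {4, 7, 9, 11}  B6 = {4, 7, 9, 12}  B7 = {4, 9, 10, 12}  B8 = {9, 10, 12, 14}  B9 = {0, 10, 12, 14}  B10 = {0, 3, 10, 14}  B11 = {0, 1, 3, 14}  B12 = {0, 1, 3, 13}
Tree: B1–B2, B2–B3, B3–B4, B4–B5, B5–B6, B6–B7, B7–B8, B8–B9, B9–B10, B10–B11, B11–B12
The largest bag has 4 vertices, giving width 3; this decomposition certifies tw(G) ≤ 3. For the lower bound: the 4 vertex sets {5,6,8}, {2}, {11}, {4,7,9,12} are disjoint, each induces a connected subgraph, and every pair is joined by at least one edge of G. Contracting each set to a single vertex therefore yields K_{4} as a minor, and since treewidth is minor-monotone, tw(G) ≥ tw(K_{4}) = 3. The upper and lower bounds meet at 3, so that is the treewidth.

3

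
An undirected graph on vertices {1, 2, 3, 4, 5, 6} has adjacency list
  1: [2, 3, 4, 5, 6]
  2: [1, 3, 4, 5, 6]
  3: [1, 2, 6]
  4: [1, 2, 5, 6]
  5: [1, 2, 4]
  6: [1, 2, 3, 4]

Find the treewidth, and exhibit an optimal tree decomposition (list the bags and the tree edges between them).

Treewidth 3.
Bags: B1 = {1, 2, 4, 5}  B2 = {1, 2, 4, 6}  B3 = {1, 2, 3, 6}
Tree: B1–B2, B2–B3

Every bag has size at most 4, so the width is 4 − 1 = 3 and tw(G) ≤ 3. On the other hand G contains the 4-clique {1, 2, 3, 6}. A clique must lie in a single bag of any decomposition, so no decomposition can have width below 3. Therefore the treewidth is 3.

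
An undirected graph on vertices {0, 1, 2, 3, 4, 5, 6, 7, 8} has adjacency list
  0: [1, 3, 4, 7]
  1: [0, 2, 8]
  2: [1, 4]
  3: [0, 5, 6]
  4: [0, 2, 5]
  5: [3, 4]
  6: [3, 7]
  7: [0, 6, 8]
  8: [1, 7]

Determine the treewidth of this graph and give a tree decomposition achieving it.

Treewidth 3.
One optimal decomposition is:
Bags: B1 = {3, 4, 5, 6}  B2 = {0, 3, 4, 6}  B3 = {0, 4, 6, 7}  B4 = {0, 2, 4, 7}  B5 = {0, 1, 2, 7}  B6 = {1, 2, 7, 8}
Tree: B1–B2, B2–B3, B3–B4, B4–B5, B5–B6

The largest bag has 4 vertices, giving width 3; this decomposition certifies tw(G) ≤ 3. For the lower bound: the 4 vertex sets {3,5,6}, {4}, {0}, {1,2,7,8} are disjoint, each induces a connected subgraph, and every pair is joined by at least one edge of G. Contracting each set to a single vertex therefore yields K_{4} as a minor, and since treewidth is minor-monotone, tw(G) ≥ tw(K_{4}) = 3. Combining the bounds, tw(G) = 3.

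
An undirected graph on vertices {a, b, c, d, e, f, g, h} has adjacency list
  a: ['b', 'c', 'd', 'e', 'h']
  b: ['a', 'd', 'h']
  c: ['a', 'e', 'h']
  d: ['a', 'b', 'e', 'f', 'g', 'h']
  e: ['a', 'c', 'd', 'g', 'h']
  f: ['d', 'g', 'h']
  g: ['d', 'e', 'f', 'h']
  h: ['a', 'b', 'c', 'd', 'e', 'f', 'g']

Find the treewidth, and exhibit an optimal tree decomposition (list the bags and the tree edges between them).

The largest bag has 4 vertices, giving width 3; this decomposition certifies tw(G) ≤ 3. On the other hand G contains the 4-clique {d, e, g, h}. A clique must lie in a single bag of any decomposition, so no decomposition can have width below 3. Combining the bounds, tw(G) = 3.

Treewidth 3.
One such decomposition:
Bags: B1 = {a, c, e, h}  B2 = {a, d, e, h}  B3 = {d, e, g, h}  B4 = {d, f, g, h}  B5 = {a, b, d, h}
Tree: B1–B2, B2–B3, B3–B4, B2–B5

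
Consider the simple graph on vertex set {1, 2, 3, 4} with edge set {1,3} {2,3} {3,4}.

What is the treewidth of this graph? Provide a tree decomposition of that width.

Treewidth 1.
One such decomposition:
Bags: B1 = {2, 3}  B2 = {3, 4}  B3 = {1, 3}
Tree: B1–B2, B1–B3

Every bag has size at most 2, so the width is 2 − 1 = 1 and tw(G) ≤ 1. Since G has at least one edge (e.g. 2–3), it is not an edgeless graph, so tw(G) ≥ 1. Combining the bounds, tw(G) = 1.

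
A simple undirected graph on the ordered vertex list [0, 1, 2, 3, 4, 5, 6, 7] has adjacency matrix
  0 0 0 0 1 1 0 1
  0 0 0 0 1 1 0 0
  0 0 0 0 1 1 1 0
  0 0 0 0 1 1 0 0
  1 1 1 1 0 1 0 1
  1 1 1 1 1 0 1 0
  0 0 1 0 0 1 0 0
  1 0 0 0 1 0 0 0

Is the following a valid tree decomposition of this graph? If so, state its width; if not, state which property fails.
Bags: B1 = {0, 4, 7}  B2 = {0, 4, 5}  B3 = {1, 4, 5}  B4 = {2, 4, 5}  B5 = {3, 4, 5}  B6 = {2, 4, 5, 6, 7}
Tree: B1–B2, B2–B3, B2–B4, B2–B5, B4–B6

No — bags containing vertex 7 are not connected in the tree.

A tree decomposition must satisfy three properties: every vertex lies in some bag; for every edge, both endpoints lie together in some bag; and for every vertex, the bags containing it form a connected subtree. Here bags containing vertex 7 are not connected in the tree, so the decomposition is invalid.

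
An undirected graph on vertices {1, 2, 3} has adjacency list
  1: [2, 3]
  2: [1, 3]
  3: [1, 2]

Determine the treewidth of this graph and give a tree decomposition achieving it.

Treewidth 2.
Bags: B1 = {1, 2, 3}
Tree: (single bag)

With just one bag of size 3, the width is 3 − 1 = 2, so tw(G) ≤ 2. Conversely, {1, 2, 3} is a clique of size 3, and the vertices of any clique must share a bag in every tree decomposition; so some bag has ≥ 3 vertices and tw(G) ≥ 2. The upper and lower bounds meet at 2, so that is the treewidth.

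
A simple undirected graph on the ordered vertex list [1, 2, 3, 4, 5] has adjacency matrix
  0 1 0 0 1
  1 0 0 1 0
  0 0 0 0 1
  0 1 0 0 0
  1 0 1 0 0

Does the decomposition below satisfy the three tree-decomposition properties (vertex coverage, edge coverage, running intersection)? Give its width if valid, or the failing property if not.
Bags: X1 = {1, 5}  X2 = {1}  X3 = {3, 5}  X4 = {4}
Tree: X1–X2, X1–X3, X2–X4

No — vertex 2 appears in no bag.

A tree decomposition must satisfy three properties: every vertex lies in some bag; for every edge, both endpoints lie together in some bag; and for every vertex, the bags containing it form a connected subtree. Here vertex 2 appears in no bag, so the decomposition is invalid.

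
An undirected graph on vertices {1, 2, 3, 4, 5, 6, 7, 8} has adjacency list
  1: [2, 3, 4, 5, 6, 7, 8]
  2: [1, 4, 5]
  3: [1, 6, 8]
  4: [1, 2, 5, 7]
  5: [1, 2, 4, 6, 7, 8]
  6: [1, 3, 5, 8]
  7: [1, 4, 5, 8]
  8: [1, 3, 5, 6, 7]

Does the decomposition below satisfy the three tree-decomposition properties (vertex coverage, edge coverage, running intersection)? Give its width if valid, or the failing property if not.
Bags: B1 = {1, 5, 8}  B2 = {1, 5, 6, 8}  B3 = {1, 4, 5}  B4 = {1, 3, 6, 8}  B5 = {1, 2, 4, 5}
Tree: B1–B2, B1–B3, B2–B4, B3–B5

A tree decomposition must satisfy three properties: every vertex lies in some bag; for every edge, both endpoints lie together in some bag; and for every vertex, the bags containing it form a connected subtree. Here vertex 7 appears in no bag, so the decomposition is invalid.

No — vertex 7 appears in no bag.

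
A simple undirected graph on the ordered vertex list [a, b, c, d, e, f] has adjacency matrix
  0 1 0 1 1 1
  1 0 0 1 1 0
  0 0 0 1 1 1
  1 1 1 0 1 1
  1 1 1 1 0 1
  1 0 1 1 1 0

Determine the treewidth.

A width-3 tree decomposition is:
Bags: B1 = {a, b, d, e}  B2 = {a, d, e, f}  B3 = {c, d, e, f}
Tree: B1–B2, B2–B3
Every bag has size at most 4, so the width is 4 − 1 = 3 and tw(G) ≤ 3. For the lower bound, the 4 vertices {c, d, e, f} are pairwise adjacent, and any tree decomposition puts a clique entirely inside one bag — forcing width ≥ 3. Hence tw(G) = 3 exactly.

3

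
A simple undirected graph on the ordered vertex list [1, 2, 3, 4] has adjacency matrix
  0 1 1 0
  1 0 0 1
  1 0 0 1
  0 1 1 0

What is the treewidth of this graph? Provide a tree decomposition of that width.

Treewidth 2.
Bags: B1 = {1, 2, 3}  B2 = {2, 3, 4}
Tree: B1–B2

The largest bag has 3 vertices, giving width 2; this decomposition certifies tw(G) ≤ 2. The edges 2–1–3–4–2 form a cycle, so G is not a tree and its treewidth is at least 2. Combining the bounds, tw(G) = 2.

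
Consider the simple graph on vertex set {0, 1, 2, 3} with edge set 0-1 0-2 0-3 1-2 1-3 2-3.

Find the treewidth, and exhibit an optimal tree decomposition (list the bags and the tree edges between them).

With just one bag of size 4, the width is 4 − 1 = 3, so tw(G) ≤ 3. On the other hand G contains the 4-clique {0, 1, 2, 3}. A clique must lie in a single bag of any decomposition, so no decomposition can have width below 3. The upper and lower bounds meet at 3, so that is the treewidth.

Treewidth 3.
One such decomposition:
Bags: B1 = {0, 1, 2, 3}
Tree: (single bag)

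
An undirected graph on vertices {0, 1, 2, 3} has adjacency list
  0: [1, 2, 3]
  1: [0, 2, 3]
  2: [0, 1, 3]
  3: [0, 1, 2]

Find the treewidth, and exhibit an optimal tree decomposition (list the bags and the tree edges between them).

Treewidth 3.
One optimal decomposition is:
Bags: B1 = {0, 1, 2, 3}
Tree: (single bag)

A single bag containing all 4 vertices is trivially a valid decomposition of width 3. Conversely, {0, 1, 2, 3} is a clique of size 4, and the vertices of any clique must share a bag in every tree decomposition; so some bag has ≥ 4 vertices and tw(G) ≥ 3. Hence tw(G) = 3 exactly.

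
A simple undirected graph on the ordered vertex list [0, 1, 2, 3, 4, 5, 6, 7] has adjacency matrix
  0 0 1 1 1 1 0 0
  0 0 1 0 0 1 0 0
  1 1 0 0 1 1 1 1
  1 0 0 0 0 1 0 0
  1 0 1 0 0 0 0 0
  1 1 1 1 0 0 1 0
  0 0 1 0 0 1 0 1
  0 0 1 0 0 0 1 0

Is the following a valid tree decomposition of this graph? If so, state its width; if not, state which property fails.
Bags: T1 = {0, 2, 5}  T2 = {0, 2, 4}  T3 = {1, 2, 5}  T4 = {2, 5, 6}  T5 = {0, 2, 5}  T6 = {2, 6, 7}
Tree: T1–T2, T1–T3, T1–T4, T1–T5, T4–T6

A tree decomposition must satisfy three properties: every vertex lies in some bag; for every edge, both endpoints lie together in some bag; and for every vertex, the bags containing it form a connected subtree. Here vertex 3 appears in no bag, so the decomposition is invalid.

No — vertex 3 appears in no bag.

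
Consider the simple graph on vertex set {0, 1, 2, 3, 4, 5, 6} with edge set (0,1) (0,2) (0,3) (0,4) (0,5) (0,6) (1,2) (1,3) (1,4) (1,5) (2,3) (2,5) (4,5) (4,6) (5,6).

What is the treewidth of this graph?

A width-3 tree decomposition is:
Bags: B1 = {0, 1, 2, 5}  B2 = {0, 1, 4, 5}  B3 = {0, 4, 5, 6}  B4 = {0, 1, 2, 3}
Tree: B1–B2, B2–B3, B1–B4
The largest bag has 4 vertices, giving width 3; this decomposition certifies tw(G) ≤ 3. On the other hand G contains the 4-clique {0, 1, 2, 3}. A clique must lie in a single bag of any decomposition, so no decomposition can have width below 3. Therefore the treewidth is 3.

3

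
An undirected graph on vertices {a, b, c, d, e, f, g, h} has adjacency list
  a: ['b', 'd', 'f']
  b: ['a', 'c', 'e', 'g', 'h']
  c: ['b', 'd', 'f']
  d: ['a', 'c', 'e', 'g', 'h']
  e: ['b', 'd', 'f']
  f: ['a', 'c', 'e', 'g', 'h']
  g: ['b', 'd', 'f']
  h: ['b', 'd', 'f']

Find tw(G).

A width-3 tree decomposition is:
Bags: B1 = {b, d, f, g}  B2 = {b, d, f, h}  B3 = {a, b, d, f}  B4 = {b, d, e, f}  B5 = {b, c, d, f}
Tree: B1–B2, B2–B3, B3–B4, B4–B5
The largest bag has 4 vertices, giving width 3; this decomposition certifies tw(G) ≤ 3. For the lower bound: the 4 vertex sets {b,g}, {d,h}, {f}, {a} are disjoint, each induces a connected subgraph, and every pair is joined by at least one edge of G. Contracting each set to a single vertex therefore yields K_{4} as a minor, and since treewidth is minor-monotone, tw(G) ≥ tw(K_{4}) = 3. The upper and lower bounds meet at 3, so that is the treewidth.

3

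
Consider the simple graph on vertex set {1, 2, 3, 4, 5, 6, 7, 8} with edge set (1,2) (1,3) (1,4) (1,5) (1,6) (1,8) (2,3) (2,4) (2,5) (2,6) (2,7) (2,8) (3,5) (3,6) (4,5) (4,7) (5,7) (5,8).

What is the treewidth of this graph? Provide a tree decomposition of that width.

Treewidth 3.
Bags: B1 = {1, 2, 3, 5}  B2 = {1, 2, 4, 5}  B3 = {1, 2, 5, 8}  B4 = {2, 4, 5, 7}  B5 = {1, 2, 3, 6}
Tree: B1–B2, B1–B3, B2–B4, B1–B5

The largest bag has 4 vertices, giving width 3; this decomposition certifies tw(G) ≤ 3. Conversely, {1, 2, 5, 8} is a clique of size 4, and the vertices of any clique must share a bag in every tree decomposition; so some bag has ≥ 4 vertices and tw(G) ≥ 3. Therefore the treewidth is 3.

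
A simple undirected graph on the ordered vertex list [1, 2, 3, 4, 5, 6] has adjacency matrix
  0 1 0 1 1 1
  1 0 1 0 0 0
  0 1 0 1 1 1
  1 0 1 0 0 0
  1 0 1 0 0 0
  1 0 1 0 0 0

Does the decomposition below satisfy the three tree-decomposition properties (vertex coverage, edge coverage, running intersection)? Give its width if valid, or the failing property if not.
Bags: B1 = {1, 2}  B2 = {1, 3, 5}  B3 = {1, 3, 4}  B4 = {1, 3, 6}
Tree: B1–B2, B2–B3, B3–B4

No — edge (3,2) lies in no bag.

A tree decomposition must satisfy three properties: every vertex lies in some bag; for every edge, both endpoints lie together in some bag; and for every vertex, the bags containing it form a connected subtree. Here edge (3,2) lies in no bag, so the decomposition is invalid.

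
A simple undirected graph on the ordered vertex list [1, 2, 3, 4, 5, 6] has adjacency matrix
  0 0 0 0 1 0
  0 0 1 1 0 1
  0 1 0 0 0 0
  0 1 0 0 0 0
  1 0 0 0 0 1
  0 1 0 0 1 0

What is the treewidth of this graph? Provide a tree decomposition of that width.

The largest bag has 2 vertices, giving width 1; this decomposition certifies tw(G) ≤ 1. G has an edge, so its treewidth is at least 1. Hence tw(G) = 1 exactly.

Treewidth 1.
Bags: B1 = {5, 6}  B2 = {2, 6}  B3 = {1, 5}  B4 = {2, 3}  B5 = {2, 4}
Tree: B1–B2, B1–B3, B2–B4, B2–B5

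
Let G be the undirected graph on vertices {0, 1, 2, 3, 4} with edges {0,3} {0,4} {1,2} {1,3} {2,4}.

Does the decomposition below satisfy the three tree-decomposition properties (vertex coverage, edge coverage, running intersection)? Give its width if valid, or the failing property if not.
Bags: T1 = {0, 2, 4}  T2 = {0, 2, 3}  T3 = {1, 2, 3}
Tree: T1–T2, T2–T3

Yes; width 2.

Every vertex of G appears in some bag (union = {0, 1, 2, 3, 4}); every edge is covered by a bag; and for each vertex v the set of bags containing v is connected in the bag tree. The decomposition is therefore valid. The largest bag has 3 vertices, so the width is 2.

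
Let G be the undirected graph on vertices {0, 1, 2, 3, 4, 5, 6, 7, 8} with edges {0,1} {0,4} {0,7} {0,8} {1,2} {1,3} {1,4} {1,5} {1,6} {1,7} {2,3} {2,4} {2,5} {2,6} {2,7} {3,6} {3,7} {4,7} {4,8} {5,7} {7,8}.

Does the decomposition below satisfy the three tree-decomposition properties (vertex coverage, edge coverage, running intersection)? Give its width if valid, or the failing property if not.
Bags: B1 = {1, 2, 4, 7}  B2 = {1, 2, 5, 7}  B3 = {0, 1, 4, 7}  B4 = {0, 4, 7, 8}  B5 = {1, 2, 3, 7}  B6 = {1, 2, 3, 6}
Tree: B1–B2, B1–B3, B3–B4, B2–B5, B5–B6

Yes; width 3.

Every vertex of G appears in some bag (union = {0, 1, 2, 3, 4, 5, 6, 7, 8}); every edge is covered by a bag; and for each vertex v the set of bags containing v is connected in the bag tree. The decomposition is therefore valid. The largest bag has 4 vertices, so the width is 3.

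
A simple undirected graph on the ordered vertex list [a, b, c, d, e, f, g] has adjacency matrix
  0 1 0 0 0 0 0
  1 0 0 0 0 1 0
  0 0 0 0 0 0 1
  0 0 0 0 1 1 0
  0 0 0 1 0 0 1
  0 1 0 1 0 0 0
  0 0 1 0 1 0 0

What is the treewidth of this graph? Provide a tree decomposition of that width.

Treewidth 1.
Bags: B1 = {c, g}  B2 = {e, g}  B3 = {d, e}  B4 = {d, f}  B5 = {b, f}  B6 = {a, b}
Tree: B1–B2, B2–B3, B3–B4, B4–B5, B5–B6

Each bag holds 2 vertices, so the decomposition has width 1, which upper-bounds the treewidth. Any graph with an edge has treewidth ≥ 1, and G has the edge c–g. Therefore the treewidth is 1.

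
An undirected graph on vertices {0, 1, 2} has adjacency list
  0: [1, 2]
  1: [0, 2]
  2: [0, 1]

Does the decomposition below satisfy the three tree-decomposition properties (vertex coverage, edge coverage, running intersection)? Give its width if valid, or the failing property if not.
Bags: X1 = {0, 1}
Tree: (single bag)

No — vertex 2 appears in no bag.

A tree decomposition must satisfy three properties: every vertex lies in some bag; for every edge, both endpoints lie together in some bag; and for every vertex, the bags containing it form a connected subtree. Here vertex 2 appears in no bag, so the decomposition is invalid.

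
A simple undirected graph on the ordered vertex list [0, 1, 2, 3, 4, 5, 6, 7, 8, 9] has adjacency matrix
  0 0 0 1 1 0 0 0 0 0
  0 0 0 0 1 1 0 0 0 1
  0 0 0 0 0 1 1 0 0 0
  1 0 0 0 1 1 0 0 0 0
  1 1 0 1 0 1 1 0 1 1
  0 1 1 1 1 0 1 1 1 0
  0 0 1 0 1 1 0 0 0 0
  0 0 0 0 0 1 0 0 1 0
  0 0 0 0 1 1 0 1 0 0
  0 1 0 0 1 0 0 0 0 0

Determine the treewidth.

A width-2 tree decomposition is:
Bags: B1 = {3, 4, 5}  B2 = {4, 5, 8}  B3 = {4, 5, 6}  B4 = {2, 5, 6}  B5 = {1, 4, 5}  B6 = {5, 7, 8}  B7 = {0, 3, 4}  B8 = {1, 4, 9}
Tree: B1–B2, B1–B3, B3–B4, B3–B5, B2–B6, B1–B7, B5–B8
Every bag has size at most 3, so the width is 3 − 1 = 2 and tw(G) ≤ 2. For the lower bound, the 3 vertices {2, 5, 6} are pairwise adjacent, and any tree decomposition puts a clique entirely inside one bag — forcing width ≥ 2. Hence tw(G) = 2 exactly.

2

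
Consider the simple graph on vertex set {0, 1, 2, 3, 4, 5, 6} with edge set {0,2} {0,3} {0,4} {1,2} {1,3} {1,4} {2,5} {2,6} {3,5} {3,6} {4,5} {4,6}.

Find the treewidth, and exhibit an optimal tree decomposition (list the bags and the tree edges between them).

Each bag holds 4 vertices, so the decomposition has width 3, which upper-bounds the treewidth. For the lower bound: the 4 vertex sets {3,6}, {4,5}, {2}, {0} are disjoint, each induces a connected subgraph, and every pair is joined by at least one edge of G. Contracting each set to a single vertex therefore yields K_{4} as a minor, and since treewidth is minor-monotone, tw(G) ≥ tw(K_{4}) = 3. Combining the bounds, tw(G) = 3.

Treewidth 3.
One optimal decomposition is:
Bags: B1 = {2, 3, 4, 6}  B2 = {2, 3, 4, 5}  B3 = {0, 2, 3, 4}  B4 = {1, 2, 3, 4}
Tree: B1–B2, B2–B3, B3–B4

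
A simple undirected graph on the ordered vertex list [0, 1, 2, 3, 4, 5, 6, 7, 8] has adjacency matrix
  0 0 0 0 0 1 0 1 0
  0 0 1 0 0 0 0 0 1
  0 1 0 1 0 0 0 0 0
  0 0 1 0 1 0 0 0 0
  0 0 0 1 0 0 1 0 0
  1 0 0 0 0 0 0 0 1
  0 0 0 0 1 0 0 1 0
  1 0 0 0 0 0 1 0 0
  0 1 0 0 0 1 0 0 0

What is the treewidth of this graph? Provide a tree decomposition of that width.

Every bag has size at most 3, so the width is 3 − 1 = 2 and tw(G) ≤ 2. Since 7–0–5–8–1–2–3–4–6–7 is a cycle in G, G is not acyclic. Forests are exactly the graphs of treewidth ≤ 1, so tw(G) ≥ 2. Therefore the treewidth is 2.

Treewidth 2.
One such decomposition:
Bags: B1 = {0, 5, 7}  B2 = {5, 7, 8}  B3 = {1, 7, 8}  B4 = {1, 2, 7}  B5 = {2, 3, 7}  B6 = {3, 4, 7}  B7 = {4, 6, 7}
Tree: B1–B2, B2–B3, B3–B4, B4–B5, B5–B6, B6–B7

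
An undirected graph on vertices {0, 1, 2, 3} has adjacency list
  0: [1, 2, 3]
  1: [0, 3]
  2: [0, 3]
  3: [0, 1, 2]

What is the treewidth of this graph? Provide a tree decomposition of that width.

Treewidth 2.
One such decomposition:
Bags: B1 = {0, 1, 3}  B2 = {0, 2, 3}
Tree: B1–B2

Every bag has size at most 3, so the width is 3 − 1 = 2 and tw(G) ≤ 2. Conversely, {0, 1, 3} is a clique of size 3, and the vertices of any clique must share a bag in every tree decomposition; so some bag has ≥ 3 vertices and tw(G) ≥ 2. Hence tw(G) = 2 exactly.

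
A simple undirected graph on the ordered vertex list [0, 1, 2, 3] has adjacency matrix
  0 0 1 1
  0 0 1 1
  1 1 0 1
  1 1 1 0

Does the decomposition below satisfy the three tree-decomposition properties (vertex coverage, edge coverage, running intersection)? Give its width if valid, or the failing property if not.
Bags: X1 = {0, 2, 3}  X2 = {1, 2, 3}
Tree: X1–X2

Yes; width 2.

Checking the three conditions: (i) the bags cover all of {0, 1, 2, 3}; (ii) for each edge, some bag contains both endpoints; (iii) the bags containing any fixed vertex form a subtree. All hold, so the decomposition is valid with width 3 − 1 = 2.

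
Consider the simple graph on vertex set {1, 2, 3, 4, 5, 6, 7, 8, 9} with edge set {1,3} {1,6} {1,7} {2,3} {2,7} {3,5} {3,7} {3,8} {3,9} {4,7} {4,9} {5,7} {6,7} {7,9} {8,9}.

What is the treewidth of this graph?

A width-2 tree decomposition is:
Bags: B1 = {3, 8, 9}  B2 = {3, 7, 9}  B3 = {4, 7, 9}  B4 = {1, 3, 7}  B5 = {2, 3, 7}  B6 = {1, 6, 7}  B7 = {3, 5, 7}
Tree: B1–B2, B2–B3, B2–B4, B4–B5, B4–B6, B4–B7
Every bag has size at most 3, so the width is 3 − 1 = 2 and tw(G) ≤ 2. Conversely, {3, 8, 9} is a clique of size 3, and the vertices of any clique must share a bag in every tree decomposition; so some bag has ≥ 3 vertices and tw(G) ≥ 2. The upper and lower bounds meet at 2, so that is the treewidth.

2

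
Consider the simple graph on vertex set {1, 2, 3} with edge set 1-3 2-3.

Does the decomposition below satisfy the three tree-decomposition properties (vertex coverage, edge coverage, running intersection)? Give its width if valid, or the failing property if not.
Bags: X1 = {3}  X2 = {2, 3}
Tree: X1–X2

No — vertex 1 appears in no bag.

A tree decomposition must satisfy three properties: every vertex lies in some bag; for every edge, both endpoints lie together in some bag; and for every vertex, the bags containing it form a connected subtree. Here vertex 1 appears in no bag, so the decomposition is invalid.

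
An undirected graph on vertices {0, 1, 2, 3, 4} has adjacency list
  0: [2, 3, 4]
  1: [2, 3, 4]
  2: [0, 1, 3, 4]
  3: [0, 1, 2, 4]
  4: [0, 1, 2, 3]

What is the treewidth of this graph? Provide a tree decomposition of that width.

Treewidth 3.
One optimal decomposition is:
Bags: B1 = {1, 2, 3, 4}  B2 = {0, 2, 3, 4}
Tree: B1–B2

Every bag has size at most 4, so the width is 4 − 1 = 3 and tw(G) ≤ 3. Conversely, {0, 2, 3, 4} is a clique of size 4, and the vertices of any clique must share a bag in every tree decomposition; so some bag has ≥ 4 vertices and tw(G) ≥ 3. Combining the bounds, tw(G) = 3.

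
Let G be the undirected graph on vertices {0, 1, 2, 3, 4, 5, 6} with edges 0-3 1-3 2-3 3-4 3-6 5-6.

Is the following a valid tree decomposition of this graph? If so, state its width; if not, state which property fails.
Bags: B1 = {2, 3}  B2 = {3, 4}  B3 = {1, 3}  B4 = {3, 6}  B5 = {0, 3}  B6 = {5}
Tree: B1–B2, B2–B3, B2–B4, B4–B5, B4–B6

No — edge (6,5) lies in no bag.

A tree decomposition must satisfy three properties: every vertex lies in some bag; for every edge, both endpoints lie together in some bag; and for every vertex, the bags containing it form a connected subtree. Here edge (6,5) lies in no bag, so the decomposition is invalid.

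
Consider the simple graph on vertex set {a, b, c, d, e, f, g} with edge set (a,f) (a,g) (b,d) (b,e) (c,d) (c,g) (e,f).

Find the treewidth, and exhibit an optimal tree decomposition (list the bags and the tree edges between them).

The largest bag has 3 vertices, giving width 2; this decomposition certifies tw(G) ≤ 2. The edges c–g–a–f–e–b–d–c form a cycle, so G is not a tree and its treewidth is at least 2. Combining the bounds, tw(G) = 2.

Treewidth 2.
One such decomposition:
Bags: B1 = {a, c, g}  B2 = {a, c, f}  B3 = {c, e, f}  B4 = {b, c, e}  B5 = {b, c, d}
Tree: B1–B2, B2–B3, B3–B4, B4–B5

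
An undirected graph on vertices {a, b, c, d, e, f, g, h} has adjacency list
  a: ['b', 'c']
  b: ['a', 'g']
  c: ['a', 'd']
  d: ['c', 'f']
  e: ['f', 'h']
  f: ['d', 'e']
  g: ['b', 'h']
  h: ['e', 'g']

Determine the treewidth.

2

A width-2 tree decomposition is:
Bags: B1 = {d, e, f}  B2 = {c, d, e}  B3 = {a, c, e}  B4 = {a, b, e}  B5 = {b, e, g}  B6 = {e, g, h}
Tree: B1–B2, B2–B3, B3–B4, B4–B5, B5–B6
The largest bag has 3 vertices, giving width 2; this decomposition certifies tw(G) ≤ 2. For the lower bound, G contains the cycle e–f–d–c–a–b–g–h–e, so G is not a forest; only forests have treewidth ≤ 1, hence tw(G) ≥ 2. Hence tw(G) = 2 exactly.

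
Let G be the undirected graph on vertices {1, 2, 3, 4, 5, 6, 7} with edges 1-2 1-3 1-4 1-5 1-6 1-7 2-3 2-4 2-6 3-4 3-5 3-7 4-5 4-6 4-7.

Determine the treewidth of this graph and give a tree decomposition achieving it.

Every bag has size at most 4, so the width is 4 − 1 = 3 and tw(G) ≤ 3. On the other hand G contains the 4-clique {1, 2, 3, 4}. A clique must lie in a single bag of any decomposition, so no decomposition can have width below 3. The upper and lower bounds meet at 3, so that is the treewidth.

Treewidth 3.
One optimal decomposition is:
Bags: B1 = {1, 2, 3, 4}  B2 = {1, 2, 4, 6}  B3 = {1, 3, 4, 5}  B4 = {1, 3, 4, 7}
Tree: B1–B2, B1–B3, B1–B4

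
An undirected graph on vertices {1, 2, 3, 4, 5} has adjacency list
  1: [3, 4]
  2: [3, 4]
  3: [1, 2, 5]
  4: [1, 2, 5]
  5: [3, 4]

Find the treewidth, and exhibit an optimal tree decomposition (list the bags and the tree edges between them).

The largest bag has 3 vertices, giving width 2; this decomposition certifies tw(G) ≤ 2. Since 2–3–5–4–2 is a cycle in G, G is not acyclic. Forests are exactly the graphs of treewidth ≤ 1, so tw(G) ≥ 2. The upper and lower bounds meet at 2, so that is the treewidth.

Treewidth 2.
One optimal decomposition is:
Bags: B1 = {2, 3, 4}  B2 = {3, 4, 5}  B3 = {1, 3, 4}
Tree: B1–B2, B2–B3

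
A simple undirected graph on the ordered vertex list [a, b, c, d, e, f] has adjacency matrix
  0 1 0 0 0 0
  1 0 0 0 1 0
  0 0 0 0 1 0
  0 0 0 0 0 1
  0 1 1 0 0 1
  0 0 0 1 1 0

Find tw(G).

A width-1 tree decomposition is:
Bags: B1 = {b, e}  B2 = {e, f}  B3 = {a, b}  B4 = {d, f}  B5 = {c, e}
Tree: B1–B2, B1–B3, B2–B4, B1–B5
Every bag has size at most 2, so the width is 2 − 1 = 1 and tw(G) ≤ 1. Since G has at least one edge (e.g. b–e), it is not an edgeless graph, so tw(G) ≥ 1. Hence tw(G) = 1 exactly.

1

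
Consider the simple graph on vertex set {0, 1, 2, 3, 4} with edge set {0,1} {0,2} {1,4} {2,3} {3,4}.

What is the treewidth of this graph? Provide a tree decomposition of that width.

Each bag holds 3 vertices, so the decomposition has width 2, which upper-bounds the treewidth. Since 2–3–4–1–0–2 is a cycle in G, G is not acyclic. Forests are exactly the graphs of treewidth ≤ 1, so tw(G) ≥ 2. The upper and lower bounds meet at 2, so that is the treewidth.

Treewidth 2.
One such decomposition:
Bags: B1 = {2, 3, 4}  B2 = {1, 2, 4}  B3 = {0, 1, 2}
Tree: B1–B2, B2–B3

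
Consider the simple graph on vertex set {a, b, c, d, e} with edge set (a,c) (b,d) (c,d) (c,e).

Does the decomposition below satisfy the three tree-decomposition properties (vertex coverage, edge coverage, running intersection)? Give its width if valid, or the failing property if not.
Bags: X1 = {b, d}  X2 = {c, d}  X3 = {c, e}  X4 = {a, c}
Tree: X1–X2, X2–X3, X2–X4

Every vertex of G appears in some bag (union = {a, b, c, d, e}); every edge is covered by a bag; and for each vertex v the set of bags containing v is connected in the bag tree. The decomposition is therefore valid. The largest bag has 2 vertices, so the width is 1.

Yes; width 1.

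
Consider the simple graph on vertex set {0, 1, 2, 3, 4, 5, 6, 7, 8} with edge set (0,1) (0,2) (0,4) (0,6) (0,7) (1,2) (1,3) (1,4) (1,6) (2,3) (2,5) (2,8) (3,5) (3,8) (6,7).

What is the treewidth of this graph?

2

A width-2 tree decomposition is:
Bags: B1 = {2, 3, 5}  B2 = {2, 3, 8}  B3 = {1, 2, 3}  B4 = {0, 1, 2}  B5 = {0, 1, 6}  B6 = {0, 6, 7}  B7 = {0, 1, 4}
Tree: B1–B2, B1–B3, B3–B4, B4–B5, B5–B6, B5–B7
Every bag has size at most 3, so the width is 3 − 1 = 2 and tw(G) ≤ 2. For the lower bound, the 3 vertices {0, 1, 2} are pairwise adjacent, and any tree decomposition puts a clique entirely inside one bag — forcing width ≥ 2. Therefore the treewidth is 2.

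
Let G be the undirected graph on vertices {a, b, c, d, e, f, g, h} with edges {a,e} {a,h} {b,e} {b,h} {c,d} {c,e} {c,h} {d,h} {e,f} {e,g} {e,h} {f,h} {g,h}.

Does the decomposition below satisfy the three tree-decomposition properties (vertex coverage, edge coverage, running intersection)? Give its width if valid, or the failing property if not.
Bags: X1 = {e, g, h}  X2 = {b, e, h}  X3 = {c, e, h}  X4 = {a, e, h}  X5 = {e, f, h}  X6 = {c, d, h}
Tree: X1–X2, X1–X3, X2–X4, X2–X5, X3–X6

Every vertex of G appears in some bag (union = {a, b, c, d, e, f, g, h}); every edge is covered by a bag; and for each vertex v the set of bags containing v is connected in the bag tree. The decomposition is therefore valid. The largest bag has 3 vertices, so the width is 2.

Yes; width 2.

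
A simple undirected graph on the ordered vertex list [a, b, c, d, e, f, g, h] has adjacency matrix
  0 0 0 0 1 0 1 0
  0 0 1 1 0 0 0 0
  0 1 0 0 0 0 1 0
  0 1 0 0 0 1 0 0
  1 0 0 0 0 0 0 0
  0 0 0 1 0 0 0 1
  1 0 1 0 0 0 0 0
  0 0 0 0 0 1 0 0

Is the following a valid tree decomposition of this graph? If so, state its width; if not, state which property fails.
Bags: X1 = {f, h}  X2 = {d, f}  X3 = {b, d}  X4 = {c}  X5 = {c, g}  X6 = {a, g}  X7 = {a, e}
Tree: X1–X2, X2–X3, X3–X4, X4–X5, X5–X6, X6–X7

No — edge (b,c) lies in no bag.

A tree decomposition must satisfy three properties: every vertex lies in some bag; for every edge, both endpoints lie together in some bag; and for every vertex, the bags containing it form a connected subtree. Here edge (b,c) lies in no bag, so the decomposition is invalid.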